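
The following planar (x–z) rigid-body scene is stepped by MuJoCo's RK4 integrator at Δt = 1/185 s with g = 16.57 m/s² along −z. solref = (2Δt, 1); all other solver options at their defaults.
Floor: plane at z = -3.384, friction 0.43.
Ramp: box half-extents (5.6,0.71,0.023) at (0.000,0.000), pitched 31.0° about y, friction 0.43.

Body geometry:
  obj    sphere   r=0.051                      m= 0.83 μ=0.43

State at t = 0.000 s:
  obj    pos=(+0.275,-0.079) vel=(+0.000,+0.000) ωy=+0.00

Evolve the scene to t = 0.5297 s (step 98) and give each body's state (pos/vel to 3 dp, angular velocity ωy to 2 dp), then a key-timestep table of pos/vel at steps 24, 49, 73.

State at t = 0.5297 s:
  obj    pos=(+1.008,-0.520) vel=(+2.768,-1.663) ωy=+63.30

Key-timestep trajectory:
   step    t(s)  obj.x    obj.z    obj.vx   obj.vz 
     24  0.1297   +0.319  -0.105  +0.678  -0.407
     49  0.2649   +0.458  -0.189  +1.384  -0.832
     73  0.3946   +0.682  -0.323  +2.062  -1.239


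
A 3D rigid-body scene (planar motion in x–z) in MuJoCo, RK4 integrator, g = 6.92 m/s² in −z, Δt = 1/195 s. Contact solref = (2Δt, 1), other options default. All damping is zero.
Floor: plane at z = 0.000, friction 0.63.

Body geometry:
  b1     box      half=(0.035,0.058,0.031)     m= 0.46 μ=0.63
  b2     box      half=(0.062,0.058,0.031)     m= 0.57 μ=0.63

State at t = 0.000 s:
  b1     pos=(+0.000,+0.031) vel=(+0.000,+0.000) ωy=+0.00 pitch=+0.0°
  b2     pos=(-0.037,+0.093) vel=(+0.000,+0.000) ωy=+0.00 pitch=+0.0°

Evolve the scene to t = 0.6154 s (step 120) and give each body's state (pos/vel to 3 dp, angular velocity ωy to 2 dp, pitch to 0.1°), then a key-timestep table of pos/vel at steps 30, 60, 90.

State at t = 0.6154 s:
  b1     pos=(+0.000,+0.031) vel=(+0.000,+0.000) ωy=+0.00 pitch=+0.0°
  b2     pos=(-0.116,+0.068) vel=(-0.105,+0.019) ωy=-1.53 pitch=-107.5°

Key-timestep trajectory:
   step    t(s)  b1.x    b1.z    b1.vx   b1.vz   b2.x    b2.z    b2.vx   b2.vz 
     30  0.1538   +0.000  +0.031  +0.000  +0.000   -0.039  +0.093  -0.035  -0.005
     60  0.3077   +0.000  +0.031  +0.000  +0.000   -0.051  +0.089  -0.130  -0.084
     90  0.4615   +0.000  +0.031  +0.000  +0.000   -0.084  +0.067  -0.315  -0.090


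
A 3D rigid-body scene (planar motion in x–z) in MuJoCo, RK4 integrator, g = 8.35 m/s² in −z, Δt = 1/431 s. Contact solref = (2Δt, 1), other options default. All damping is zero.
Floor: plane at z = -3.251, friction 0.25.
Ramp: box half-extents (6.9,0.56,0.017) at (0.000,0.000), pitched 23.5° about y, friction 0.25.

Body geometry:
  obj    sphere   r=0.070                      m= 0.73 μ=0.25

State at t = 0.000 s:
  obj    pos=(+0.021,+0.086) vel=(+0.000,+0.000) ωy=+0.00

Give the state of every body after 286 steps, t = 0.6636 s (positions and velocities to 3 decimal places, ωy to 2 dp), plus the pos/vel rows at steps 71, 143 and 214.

State at t = 0.6636 s:
  obj    pos=(+0.501,-0.123) vel=(+1.447,-0.629) ωy=+22.54

Key-timestep trajectory:
   step    t(s)  obj.x    obj.z    obj.vx   obj.vz 
     71  0.1647   +0.051  +0.073  +0.359  -0.156
    143  0.3318   +0.141  +0.034  +0.724  -0.315
    214  0.4965   +0.290  -0.031  +1.083  -0.471


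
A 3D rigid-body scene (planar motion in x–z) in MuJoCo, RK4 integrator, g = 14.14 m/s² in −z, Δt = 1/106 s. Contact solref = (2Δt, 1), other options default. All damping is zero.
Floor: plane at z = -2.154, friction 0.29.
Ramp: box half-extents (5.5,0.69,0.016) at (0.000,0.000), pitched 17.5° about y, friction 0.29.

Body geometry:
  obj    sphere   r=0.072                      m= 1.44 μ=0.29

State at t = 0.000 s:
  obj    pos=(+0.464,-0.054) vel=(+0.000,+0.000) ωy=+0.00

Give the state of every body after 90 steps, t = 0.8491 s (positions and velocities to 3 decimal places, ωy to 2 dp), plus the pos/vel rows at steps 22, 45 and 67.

State at t = 0.8491 s:
  obj    pos=(+1.508,-0.383) vel=(+2.459,-0.775) ωy=+35.80

Key-timestep trajectory:
   step    t(s)  obj.x    obj.z    obj.vx   obj.vz 
     22  0.2075   +0.526  -0.074  +0.601  -0.190
     45  0.4245   +0.725  -0.136  +1.230  -0.388
     67  0.6321   +1.043  -0.237  +1.831  -0.577


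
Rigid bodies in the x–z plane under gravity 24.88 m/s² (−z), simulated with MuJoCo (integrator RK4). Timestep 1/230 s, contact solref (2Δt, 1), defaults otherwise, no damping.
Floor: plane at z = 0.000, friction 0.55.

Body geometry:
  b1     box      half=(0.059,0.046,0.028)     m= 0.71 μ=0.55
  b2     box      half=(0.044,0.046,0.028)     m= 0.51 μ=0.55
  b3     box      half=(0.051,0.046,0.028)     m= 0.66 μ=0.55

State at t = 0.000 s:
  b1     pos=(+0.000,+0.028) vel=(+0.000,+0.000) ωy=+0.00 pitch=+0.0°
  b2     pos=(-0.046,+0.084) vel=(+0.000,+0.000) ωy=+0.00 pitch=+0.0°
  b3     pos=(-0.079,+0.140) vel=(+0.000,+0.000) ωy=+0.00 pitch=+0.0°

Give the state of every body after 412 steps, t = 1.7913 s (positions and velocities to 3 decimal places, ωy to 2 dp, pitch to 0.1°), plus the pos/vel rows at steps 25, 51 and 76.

State at t = 1.7913 s:
  b1     pos=(+0.000,+0.028) vel=(+0.000,+0.000) ωy=+0.00 pitch=+0.0°
  b2     pos=(-0.097,+0.044) vel=(+0.000,+0.000) ωy=+0.00 pitch=-90.0°
  b3     pos=(-0.257,+0.028) vel=(+0.000,+0.000) ωy=+0.00 pitch=+180.0°

Key-timestep trajectory:
   step    t(s)  b1.x    b1.z    b1.vx   b1.vz   b2.x    b2.z    b2.vx   b2.vz   b3.x    b3.z    b3.vx   b3.vz 
     25  0.1087   +0.000  +0.028  +0.001  +0.000   -0.052  +0.086  -0.141  +0.037   -0.095  +0.134  -0.350  -0.167
     51  0.2217   +0.000  +0.028  +0.000  +0.000   -0.089  +0.062  -0.478  -1.015   -0.164  +0.053  -0.915  -0.140
     76  0.3304   +0.000  +0.028  +0.000  +0.000   -0.095  +0.044  -0.007  +0.047   -0.233  +0.050  -0.682  -0.408


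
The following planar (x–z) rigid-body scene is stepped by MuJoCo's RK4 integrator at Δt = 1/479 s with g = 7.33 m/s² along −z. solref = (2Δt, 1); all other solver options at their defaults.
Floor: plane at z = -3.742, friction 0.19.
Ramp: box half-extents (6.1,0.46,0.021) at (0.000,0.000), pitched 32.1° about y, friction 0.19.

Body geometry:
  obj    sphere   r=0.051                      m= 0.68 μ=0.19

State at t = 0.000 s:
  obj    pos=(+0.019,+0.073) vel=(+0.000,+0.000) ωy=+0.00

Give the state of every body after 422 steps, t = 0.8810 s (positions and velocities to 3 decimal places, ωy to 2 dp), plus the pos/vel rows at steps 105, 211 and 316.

State at t = 0.8810 s:
  obj    pos=(+0.934,-0.501) vel=(+2.077,-1.303) ωy=+48.06

Key-timestep trajectory:
   step    t(s)  obj.x    obj.z    obj.vx   obj.vz 
    105  0.2192   +0.076  +0.038  +0.517  -0.324
    211  0.4405   +0.248  -0.070  +1.038  -0.651
    316  0.6597   +0.532  -0.249  +1.555  -0.975


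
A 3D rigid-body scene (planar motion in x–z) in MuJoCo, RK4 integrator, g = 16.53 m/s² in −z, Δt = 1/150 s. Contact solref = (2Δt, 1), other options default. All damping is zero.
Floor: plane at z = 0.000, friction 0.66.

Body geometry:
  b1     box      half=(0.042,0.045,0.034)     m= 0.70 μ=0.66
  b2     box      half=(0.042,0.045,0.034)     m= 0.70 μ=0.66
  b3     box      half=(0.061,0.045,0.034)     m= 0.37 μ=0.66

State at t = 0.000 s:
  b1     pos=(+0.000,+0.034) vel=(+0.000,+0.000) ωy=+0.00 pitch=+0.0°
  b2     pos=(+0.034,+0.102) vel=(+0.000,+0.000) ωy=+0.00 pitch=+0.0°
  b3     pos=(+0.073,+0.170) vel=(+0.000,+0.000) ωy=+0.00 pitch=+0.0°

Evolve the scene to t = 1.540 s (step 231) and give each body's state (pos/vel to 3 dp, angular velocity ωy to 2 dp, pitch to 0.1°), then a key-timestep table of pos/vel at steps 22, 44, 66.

State at t = 1.540 s:
  b1     pos=(+0.000,+0.034) vel=(+0.000,+0.000) ωy=+0.00 pitch=+0.0°
  b2     pos=(+0.083,+0.042) vel=(+0.000,+0.000) ωy=+0.00 pitch=+90.0°
  b3     pos=(+0.284,+0.034) vel=(+0.000,+0.000) ωy=+0.00 pitch=+180.0°

Key-timestep trajectory:
   step    t(s)  b1.x    b1.z    b1.vx   b1.vz   b2.x    b2.z    b2.vx   b2.vz   b3.x    b3.z    b3.vx   b3.vz 
     22  0.1467   +0.000  +0.034  -0.001  +0.000   +0.042  +0.103  +0.139  +0.002   +0.096  +0.160  +0.366  -0.208
     44  0.2933   +0.000  +0.034  +0.000  +0.000   +0.084  +0.056  +0.368  -1.161   +0.181  +0.059  +0.810  -0.048
     66  0.4400   +0.000  +0.034  +0.000  +0.000   +0.083  +0.042  +0.000  +0.000   +0.263  +0.054  +0.642  -0.500


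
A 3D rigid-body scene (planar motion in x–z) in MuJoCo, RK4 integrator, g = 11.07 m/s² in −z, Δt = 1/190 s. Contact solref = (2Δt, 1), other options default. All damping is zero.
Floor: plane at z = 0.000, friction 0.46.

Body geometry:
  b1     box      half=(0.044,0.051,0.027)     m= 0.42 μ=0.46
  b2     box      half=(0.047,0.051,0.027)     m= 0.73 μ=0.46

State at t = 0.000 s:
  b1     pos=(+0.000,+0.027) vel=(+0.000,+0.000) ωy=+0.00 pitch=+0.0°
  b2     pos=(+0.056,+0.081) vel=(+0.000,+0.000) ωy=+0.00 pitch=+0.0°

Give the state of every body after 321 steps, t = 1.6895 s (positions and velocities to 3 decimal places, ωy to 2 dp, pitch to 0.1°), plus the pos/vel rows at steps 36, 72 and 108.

State at t = 1.6895 s:
  b1     pos=(+0.000,+0.027) vel=(+0.000,+0.000) ωy=+0.00 pitch=+0.0°
  b2     pos=(+0.104,+0.047) vel=(+0.000,+0.000) ωy=+0.00 pitch=+90.0°

Key-timestep trajectory:
   step    t(s)  b1.x    b1.z    b1.vx   b1.vz   b2.x    b2.z    b2.vx   b2.vz 
     36  0.1895   +0.000  +0.027  +0.000  +0.000   +0.088  +0.053  +0.334  -0.029
     72  0.3789   +0.000  +0.027  +0.000  +0.000   +0.118  +0.053  -0.053  -0.013
    108  0.5684   +0.000  +0.027  +0.000  +0.000   +0.102  +0.048  +0.125  -0.090


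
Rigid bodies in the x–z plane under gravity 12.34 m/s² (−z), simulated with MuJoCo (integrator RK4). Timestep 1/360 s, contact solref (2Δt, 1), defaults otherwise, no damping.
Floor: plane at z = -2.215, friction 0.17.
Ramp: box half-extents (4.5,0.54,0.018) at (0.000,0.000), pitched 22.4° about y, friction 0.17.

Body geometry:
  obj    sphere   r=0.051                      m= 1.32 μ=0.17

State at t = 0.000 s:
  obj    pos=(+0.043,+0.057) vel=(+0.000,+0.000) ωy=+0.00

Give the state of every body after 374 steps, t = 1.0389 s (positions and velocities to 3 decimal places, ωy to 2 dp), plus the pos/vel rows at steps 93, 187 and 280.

State at t = 1.0389 s:
  obj    pos=(+1.719,-0.634) vel=(+3.226,-1.330) ωy=+68.41

Key-timestep trajectory:
   step    t(s)  obj.x    obj.z    obj.vx   obj.vz 
     93  0.2583   +0.147  +0.014  +0.802  -0.331
    187  0.5194   +0.462  -0.116  +1.613  -0.665
    280  0.7778   +0.982  -0.330  +2.415  -0.996


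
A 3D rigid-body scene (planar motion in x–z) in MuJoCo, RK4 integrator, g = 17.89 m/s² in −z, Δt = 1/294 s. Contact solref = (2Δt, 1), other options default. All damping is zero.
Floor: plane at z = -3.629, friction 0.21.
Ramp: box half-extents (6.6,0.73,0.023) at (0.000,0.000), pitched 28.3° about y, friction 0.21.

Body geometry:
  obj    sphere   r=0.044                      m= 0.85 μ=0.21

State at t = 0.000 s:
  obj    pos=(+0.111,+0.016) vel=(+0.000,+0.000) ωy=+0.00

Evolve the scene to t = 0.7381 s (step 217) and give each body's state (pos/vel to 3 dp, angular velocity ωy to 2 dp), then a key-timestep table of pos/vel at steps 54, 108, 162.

State at t = 0.7381 s:
  obj    pos=(+1.564,-0.766) vel=(+3.937,-2.120) ωy=+101.60

Key-timestep trajectory:
   step    t(s)  obj.x    obj.z    obj.vx   obj.vz 
     54  0.1837   +0.201  -0.032  +0.980  -0.528
    108  0.3673   +0.471  -0.178  +1.960  -1.055
    162  0.5510   +0.921  -0.420  +2.939  -1.583


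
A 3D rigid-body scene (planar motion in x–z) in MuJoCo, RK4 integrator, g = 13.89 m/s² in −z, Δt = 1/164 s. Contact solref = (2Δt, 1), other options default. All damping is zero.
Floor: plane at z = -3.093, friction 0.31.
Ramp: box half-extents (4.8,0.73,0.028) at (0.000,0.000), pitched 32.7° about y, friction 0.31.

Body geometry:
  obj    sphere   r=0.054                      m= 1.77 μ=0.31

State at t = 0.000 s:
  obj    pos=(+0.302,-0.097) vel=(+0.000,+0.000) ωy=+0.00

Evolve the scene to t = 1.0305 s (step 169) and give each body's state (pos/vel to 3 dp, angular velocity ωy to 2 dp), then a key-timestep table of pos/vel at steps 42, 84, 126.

State at t = 1.0305 s:
  obj    pos=(+2.697,-1.634) vel=(+4.648,-2.984) ωy=+102.26

Key-timestep trajectory:
   step    t(s)  obj.x    obj.z    obj.vx   obj.vz 
     42  0.2561   +0.450  -0.192  +1.155  -0.742
     84  0.5122   +0.894  -0.477  +2.310  -1.483
    126  0.7683   +1.634  -0.951  +3.466  -2.225


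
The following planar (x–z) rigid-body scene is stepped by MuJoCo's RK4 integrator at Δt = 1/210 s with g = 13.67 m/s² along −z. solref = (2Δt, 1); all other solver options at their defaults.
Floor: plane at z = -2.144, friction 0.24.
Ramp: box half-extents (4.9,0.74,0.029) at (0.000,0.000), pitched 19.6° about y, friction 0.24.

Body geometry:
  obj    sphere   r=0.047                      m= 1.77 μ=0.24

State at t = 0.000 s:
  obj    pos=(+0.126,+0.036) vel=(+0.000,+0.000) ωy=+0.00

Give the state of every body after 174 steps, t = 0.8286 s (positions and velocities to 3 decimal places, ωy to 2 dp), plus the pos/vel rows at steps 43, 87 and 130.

State at t = 0.8286 s:
  obj    pos=(+1.185,-0.341) vel=(+2.557,-0.910) ωy=+57.73

Key-timestep trajectory:
   step    t(s)  obj.x    obj.z    obj.vx   obj.vz 
     43  0.2048   +0.191  +0.013  +0.632  -0.225
     87  0.4143   +0.391  -0.058  +1.278  -0.455
    130  0.6190   +0.717  -0.175  +1.910  -0.680


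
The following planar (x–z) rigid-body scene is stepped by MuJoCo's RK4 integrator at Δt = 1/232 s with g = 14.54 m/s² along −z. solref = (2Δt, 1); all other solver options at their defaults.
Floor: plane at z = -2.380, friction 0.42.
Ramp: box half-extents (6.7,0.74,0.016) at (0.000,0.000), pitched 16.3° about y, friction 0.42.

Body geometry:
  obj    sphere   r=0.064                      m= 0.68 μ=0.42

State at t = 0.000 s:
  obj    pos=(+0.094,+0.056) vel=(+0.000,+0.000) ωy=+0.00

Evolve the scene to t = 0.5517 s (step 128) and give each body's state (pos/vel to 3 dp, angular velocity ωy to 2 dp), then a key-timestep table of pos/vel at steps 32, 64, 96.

State at t = 0.5517 s:
  obj    pos=(+0.520,-0.069) vel=(+1.544,-0.451) ωy=+25.12

Key-timestep trajectory:
   step    t(s)  obj.x    obj.z    obj.vx   obj.vz 
     32  0.1379   +0.121  +0.048  +0.386  -0.113
     64  0.2759   +0.200  +0.025  +0.772  -0.226
     96  0.4138   +0.334  -0.014  +1.158  -0.339


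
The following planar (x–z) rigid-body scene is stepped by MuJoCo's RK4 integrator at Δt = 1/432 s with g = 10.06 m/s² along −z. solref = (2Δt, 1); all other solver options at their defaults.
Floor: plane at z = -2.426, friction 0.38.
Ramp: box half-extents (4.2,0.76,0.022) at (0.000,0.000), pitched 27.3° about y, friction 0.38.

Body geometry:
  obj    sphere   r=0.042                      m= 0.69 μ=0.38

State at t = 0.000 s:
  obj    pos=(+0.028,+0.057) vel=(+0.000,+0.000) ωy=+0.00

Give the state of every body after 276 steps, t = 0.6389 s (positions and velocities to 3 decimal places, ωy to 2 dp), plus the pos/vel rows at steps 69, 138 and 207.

State at t = 0.6389 s:
  obj    pos=(+0.626,-0.251) vel=(+1.871,-0.966) ωy=+50.13

Key-timestep trajectory:
   step    t(s)  obj.x    obj.z    obj.vx   obj.vz 
     69  0.1597   +0.066  +0.038  +0.468  -0.241
    138  0.3194   +0.178  -0.020  +0.936  -0.483
    207  0.4792   +0.364  -0.116  +1.403  -0.724


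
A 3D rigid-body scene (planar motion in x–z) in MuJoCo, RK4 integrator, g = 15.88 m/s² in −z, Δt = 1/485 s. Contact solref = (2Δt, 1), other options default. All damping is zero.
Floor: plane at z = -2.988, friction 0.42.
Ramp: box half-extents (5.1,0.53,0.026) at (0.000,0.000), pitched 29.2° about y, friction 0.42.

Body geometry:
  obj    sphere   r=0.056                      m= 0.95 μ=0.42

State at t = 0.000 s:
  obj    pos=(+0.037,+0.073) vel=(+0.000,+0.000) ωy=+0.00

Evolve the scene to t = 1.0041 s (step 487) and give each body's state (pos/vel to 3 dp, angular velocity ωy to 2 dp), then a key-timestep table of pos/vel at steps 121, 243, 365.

State at t = 1.0041 s:
  obj    pos=(+2.472,-1.288) vel=(+4.850,-2.711) ωy=+99.22

Key-timestep trajectory:
   step    t(s)  obj.x    obj.z    obj.vx   obj.vz 
    121  0.2495   +0.187  -0.011  +1.205  -0.674
    243  0.5010   +0.643  -0.266  +2.420  -1.353
    365  0.7526   +1.405  -0.691  +3.635  -2.032


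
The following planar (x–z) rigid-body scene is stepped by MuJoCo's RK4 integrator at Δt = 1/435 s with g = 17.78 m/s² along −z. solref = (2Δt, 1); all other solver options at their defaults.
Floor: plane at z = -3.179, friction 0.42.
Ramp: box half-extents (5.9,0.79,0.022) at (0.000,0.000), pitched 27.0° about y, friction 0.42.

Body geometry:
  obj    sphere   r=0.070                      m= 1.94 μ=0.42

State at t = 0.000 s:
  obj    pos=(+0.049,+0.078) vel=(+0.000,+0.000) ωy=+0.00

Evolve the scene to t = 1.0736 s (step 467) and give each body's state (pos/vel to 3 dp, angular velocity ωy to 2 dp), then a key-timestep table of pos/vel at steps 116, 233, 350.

State at t = 1.0736 s:
  obj    pos=(+3.010,-1.430) vel=(+5.515,-2.810) ωy=+88.42

Key-timestep trajectory:
   step    t(s)  obj.x    obj.z    obj.vx   obj.vz 
    116  0.2667   +0.232  -0.015  +1.370  -0.698
    233  0.5356   +0.786  -0.297  +2.752  -1.402
    350  0.8046   +1.712  -0.769  +4.134  -2.106


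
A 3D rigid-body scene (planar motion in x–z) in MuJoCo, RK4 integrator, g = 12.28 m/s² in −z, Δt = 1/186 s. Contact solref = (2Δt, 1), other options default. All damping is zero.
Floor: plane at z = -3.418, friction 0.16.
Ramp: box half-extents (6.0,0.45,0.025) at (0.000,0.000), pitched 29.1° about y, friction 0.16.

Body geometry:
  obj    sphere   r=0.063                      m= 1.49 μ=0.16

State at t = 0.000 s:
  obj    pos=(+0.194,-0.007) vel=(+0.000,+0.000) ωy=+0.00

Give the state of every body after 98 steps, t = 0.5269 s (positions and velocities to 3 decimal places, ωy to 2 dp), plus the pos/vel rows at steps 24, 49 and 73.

State at t = 0.5269 s:
  obj    pos=(+0.712,-0.295) vel=(+1.964,-1.093) ωy=+35.65

Key-timestep trajectory:
   step    t(s)  obj.x    obj.z    obj.vx   obj.vz 
     24  0.1290   +0.225  -0.025  +0.483  -0.267
     49  0.2634   +0.324  -0.079  +0.983  -0.546
     73  0.3925   +0.481  -0.167  +1.463  -0.814


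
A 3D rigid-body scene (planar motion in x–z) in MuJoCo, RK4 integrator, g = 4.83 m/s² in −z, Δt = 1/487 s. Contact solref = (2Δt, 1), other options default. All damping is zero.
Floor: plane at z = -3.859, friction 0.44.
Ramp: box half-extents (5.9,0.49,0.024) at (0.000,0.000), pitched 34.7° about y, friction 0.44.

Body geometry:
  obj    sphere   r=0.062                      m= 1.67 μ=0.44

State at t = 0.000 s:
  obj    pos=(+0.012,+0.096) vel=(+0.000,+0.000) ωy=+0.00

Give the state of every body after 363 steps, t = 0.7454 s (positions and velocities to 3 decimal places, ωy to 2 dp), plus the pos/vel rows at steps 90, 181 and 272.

State at t = 0.7454 s:
  obj    pos=(+0.461,-0.214) vel=(+1.204,-0.833) ωy=+23.61

Key-timestep trajectory:
   step    t(s)  obj.x    obj.z    obj.vx   obj.vz 
     90  0.1848   +0.040  +0.077  +0.298  -0.207
    181  0.3717   +0.124  +0.019  +0.600  -0.416
    272  0.5585   +0.264  -0.078  +0.902  -0.624


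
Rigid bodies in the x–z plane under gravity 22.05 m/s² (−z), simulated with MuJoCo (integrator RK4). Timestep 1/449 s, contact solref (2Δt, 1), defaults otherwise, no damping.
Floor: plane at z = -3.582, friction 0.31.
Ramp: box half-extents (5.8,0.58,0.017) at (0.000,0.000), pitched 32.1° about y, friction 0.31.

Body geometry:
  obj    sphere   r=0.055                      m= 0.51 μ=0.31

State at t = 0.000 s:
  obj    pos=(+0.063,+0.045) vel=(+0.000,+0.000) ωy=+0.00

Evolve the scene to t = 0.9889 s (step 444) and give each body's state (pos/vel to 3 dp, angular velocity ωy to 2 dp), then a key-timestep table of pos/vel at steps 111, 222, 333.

State at t = 0.9889 s:
  obj    pos=(+3.530,-2.129) vel=(+7.011,-4.398) ωy=+150.46

Key-timestep trajectory:
   step    t(s)  obj.x    obj.z    obj.vx   obj.vz 
    111  0.2472   +0.280  -0.091  +1.753  -1.100
    222  0.4944   +0.930  -0.498  +3.506  -2.199
    333  0.7416   +2.013  -1.178  +5.258  -3.299


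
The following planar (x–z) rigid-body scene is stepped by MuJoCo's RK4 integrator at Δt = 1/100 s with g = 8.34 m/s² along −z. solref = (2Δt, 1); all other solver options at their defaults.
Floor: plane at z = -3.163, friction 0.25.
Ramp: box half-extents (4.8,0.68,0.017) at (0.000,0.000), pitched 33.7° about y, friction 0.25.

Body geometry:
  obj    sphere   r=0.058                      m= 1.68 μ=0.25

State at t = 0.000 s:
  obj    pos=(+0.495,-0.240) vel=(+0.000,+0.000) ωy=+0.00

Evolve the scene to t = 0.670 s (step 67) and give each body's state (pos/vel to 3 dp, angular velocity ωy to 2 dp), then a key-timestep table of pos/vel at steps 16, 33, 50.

State at t = 0.670 s:
  obj    pos=(+1.113,-0.652) vel=(+1.843,-1.229) ωy=+38.15

Key-timestep trajectory:
   step    t(s)  obj.x    obj.z    obj.vx   obj.vz 
     16  0.1600   +0.530  -0.264  +0.441  -0.294
     33  0.3300   +0.645  -0.340  +0.908  -0.606
     50  0.5000   +0.839  -0.469  +1.375  -0.917


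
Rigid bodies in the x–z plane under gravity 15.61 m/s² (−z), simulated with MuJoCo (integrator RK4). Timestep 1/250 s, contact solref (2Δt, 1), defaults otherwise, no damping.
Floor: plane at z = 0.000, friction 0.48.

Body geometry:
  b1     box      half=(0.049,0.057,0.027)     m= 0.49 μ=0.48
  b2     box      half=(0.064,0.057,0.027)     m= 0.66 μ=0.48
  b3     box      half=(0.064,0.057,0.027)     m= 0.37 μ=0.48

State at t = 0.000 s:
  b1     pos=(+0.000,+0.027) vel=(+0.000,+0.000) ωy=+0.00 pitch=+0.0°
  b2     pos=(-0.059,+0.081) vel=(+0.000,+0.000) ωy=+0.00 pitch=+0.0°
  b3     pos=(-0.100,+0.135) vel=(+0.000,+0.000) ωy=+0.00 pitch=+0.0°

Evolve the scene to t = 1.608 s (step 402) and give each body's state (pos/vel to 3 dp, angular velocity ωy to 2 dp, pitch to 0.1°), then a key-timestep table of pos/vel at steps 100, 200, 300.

State at t = 1.608 s:
  b1     pos=(+0.001,+0.027) vel=(+0.001,+0.000) ωy=+0.00 pitch=+0.0°
  b2     pos=(-0.075,+0.065) vel=(+0.000,+0.000) ωy=+0.01 pitch=-46.0°
  b3     pos=(-0.150,+0.065) vel=(+0.000,+0.000) ωy=+0.01 pitch=-46.0°

Key-timestep trajectory:
   step    t(s)  b1.x    b1.z    b1.vx   b1.vz   b2.x    b2.z    b2.vx   b2.vz   b3.x    b3.z    b3.vx   b3.vz 
    100  0.4000   +0.001  +0.027  +0.000  +0.002   -0.075  +0.065  -0.001  +0.000   -0.150  +0.065  -0.031  +0.004
    200  0.8000   +0.001  +0.027  +0.001  +0.000   -0.075  +0.065  +0.000  +0.000   -0.150  +0.065  +0.000  +0.000
    300  1.2000   +0.001  +0.027  +0.001  +0.000   -0.075  +0.065  +0.000  +0.000   -0.150  +0.065  +0.000  +0.000


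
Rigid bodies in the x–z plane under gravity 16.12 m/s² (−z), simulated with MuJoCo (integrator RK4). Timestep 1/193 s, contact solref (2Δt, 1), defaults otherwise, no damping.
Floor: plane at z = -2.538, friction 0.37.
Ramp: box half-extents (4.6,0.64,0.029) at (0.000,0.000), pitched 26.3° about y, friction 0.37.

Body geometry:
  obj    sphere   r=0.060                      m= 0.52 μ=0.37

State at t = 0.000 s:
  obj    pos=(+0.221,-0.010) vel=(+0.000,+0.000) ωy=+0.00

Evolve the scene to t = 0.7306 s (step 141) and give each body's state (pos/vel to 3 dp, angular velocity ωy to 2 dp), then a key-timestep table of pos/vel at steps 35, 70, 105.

State at t = 0.7306 s:
  obj    pos=(+1.442,-0.613) vel=(+3.341,-1.651) ωy=+62.11

Key-timestep trajectory:
   step    t(s)  obj.x    obj.z    obj.vx   obj.vz 
     35  0.1813   +0.296  -0.047  +0.830  -0.410
     70  0.3627   +0.522  -0.159  +1.659  -0.820
    105  0.5440   +0.898  -0.345  +2.488  -1.230


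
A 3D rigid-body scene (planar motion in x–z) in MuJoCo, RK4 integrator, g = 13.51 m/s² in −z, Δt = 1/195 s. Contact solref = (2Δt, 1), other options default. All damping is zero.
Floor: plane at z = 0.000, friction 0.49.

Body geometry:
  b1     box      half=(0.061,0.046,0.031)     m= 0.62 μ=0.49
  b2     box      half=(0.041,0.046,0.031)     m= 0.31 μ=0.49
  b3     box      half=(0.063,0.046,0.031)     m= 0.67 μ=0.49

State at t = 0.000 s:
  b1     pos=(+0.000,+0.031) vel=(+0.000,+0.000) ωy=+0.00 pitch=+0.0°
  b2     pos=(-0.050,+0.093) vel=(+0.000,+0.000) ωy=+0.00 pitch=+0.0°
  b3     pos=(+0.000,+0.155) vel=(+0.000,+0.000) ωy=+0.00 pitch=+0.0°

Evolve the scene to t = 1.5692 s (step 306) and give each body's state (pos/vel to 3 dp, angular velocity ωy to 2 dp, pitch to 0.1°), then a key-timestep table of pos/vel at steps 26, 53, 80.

State at t = 1.5692 s:
  b1     pos=(+0.000,+0.031) vel=(+0.000,+0.000) ωy=+0.00 pitch=+0.0°
  b2     pos=(-0.050,+0.093) vel=(+0.000,+0.000) ωy=+0.00 pitch=+0.0°
  b3     pos=(+0.149,+0.031) vel=(+0.000,+0.000) ωy=+0.00 pitch=+180.0°

Key-timestep trajectory:
   step    t(s)  b1.x    b1.z    b1.vx   b1.vz   b2.x    b2.z    b2.vx   b2.vz   b3.x    b3.z    b3.vx   b3.vz 
     26  0.1333   +0.000  +0.031  +0.000  +0.000   -0.050  +0.093  -0.001  +0.000   +0.014  +0.147  +0.217  -0.200
     53  0.2718   +0.000  +0.031  +0.000  +0.000   -0.050  +0.093  +0.000  +0.000   +0.055  +0.129  +0.388  -0.118
     80  0.4103   +0.000  +0.031  +0.000  +0.000   -0.050  +0.093  +0.000  +0.000   +0.124  +0.082  +0.548  -0.978


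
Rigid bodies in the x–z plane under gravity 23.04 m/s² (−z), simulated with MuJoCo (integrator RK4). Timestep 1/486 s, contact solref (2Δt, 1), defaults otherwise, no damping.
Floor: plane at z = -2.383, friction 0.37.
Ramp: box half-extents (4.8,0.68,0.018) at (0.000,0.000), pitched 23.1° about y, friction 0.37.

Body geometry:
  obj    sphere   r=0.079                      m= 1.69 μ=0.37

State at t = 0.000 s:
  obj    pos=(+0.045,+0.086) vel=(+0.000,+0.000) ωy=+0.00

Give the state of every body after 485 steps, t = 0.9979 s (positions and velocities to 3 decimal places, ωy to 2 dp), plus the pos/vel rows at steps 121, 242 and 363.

State at t = 0.9979 s:
  obj    pos=(+3.003,-1.175) vel=(+5.927,-2.528) ωy=+81.56

Key-timestep trajectory:
   step    t(s)  obj.x    obj.z    obj.vx   obj.vz 
    121  0.2490   +0.229  +0.008  +1.479  -0.631
    242  0.4979   +0.781  -0.228  +2.957  -1.261
    363  0.7469   +1.702  -0.620  +4.436  -1.892


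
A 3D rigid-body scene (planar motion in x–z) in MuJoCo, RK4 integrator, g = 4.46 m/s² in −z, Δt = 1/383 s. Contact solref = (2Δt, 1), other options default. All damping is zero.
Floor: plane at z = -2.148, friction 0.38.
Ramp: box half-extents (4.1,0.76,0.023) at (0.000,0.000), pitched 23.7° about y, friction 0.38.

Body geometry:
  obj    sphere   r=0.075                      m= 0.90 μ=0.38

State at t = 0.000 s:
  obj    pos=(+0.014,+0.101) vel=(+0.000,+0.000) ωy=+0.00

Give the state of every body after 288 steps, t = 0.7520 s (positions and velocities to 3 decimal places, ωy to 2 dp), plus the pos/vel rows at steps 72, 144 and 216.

State at t = 0.7520 s:
  obj    pos=(+0.345,-0.045) vel=(+0.882,-0.387) ωy=+12.84

Key-timestep trajectory:
   step    t(s)  obj.x    obj.z    obj.vx   obj.vz 
     72  0.1880   +0.035  +0.092  +0.220  -0.097
    144  0.3760   +0.097  +0.065  +0.441  -0.194
    216  0.5640   +0.200  +0.019  +0.661  -0.290


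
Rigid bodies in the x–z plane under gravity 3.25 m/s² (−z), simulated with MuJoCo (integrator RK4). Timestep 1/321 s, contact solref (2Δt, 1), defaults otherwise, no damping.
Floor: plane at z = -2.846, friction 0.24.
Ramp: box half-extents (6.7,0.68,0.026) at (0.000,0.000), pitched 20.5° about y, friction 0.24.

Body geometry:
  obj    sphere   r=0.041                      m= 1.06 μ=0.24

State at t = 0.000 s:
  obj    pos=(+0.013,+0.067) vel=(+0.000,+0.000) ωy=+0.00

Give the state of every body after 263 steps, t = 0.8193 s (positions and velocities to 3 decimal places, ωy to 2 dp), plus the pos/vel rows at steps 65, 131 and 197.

State at t = 0.8193 s:
  obj    pos=(+0.269,-0.029) vel=(+0.624,-0.233) ωy=+16.24

Key-timestep trajectory:
   step    t(s)  obj.x    obj.z    obj.vx   obj.vz 
     65  0.2025   +0.029  +0.061  +0.154  -0.058
    131  0.4081   +0.076  +0.043  +0.311  -0.116
    197  0.6137   +0.156  +0.013  +0.467  -0.175


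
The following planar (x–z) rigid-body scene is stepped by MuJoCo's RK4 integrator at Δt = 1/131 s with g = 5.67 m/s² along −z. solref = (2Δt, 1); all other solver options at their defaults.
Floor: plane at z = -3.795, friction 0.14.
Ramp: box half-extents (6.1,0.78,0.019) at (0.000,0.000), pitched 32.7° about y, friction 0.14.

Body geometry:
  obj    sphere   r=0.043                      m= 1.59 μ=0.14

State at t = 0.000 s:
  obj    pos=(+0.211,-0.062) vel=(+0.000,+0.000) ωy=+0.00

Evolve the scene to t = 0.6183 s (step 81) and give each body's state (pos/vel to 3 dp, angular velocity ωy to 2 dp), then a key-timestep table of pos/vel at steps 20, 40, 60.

State at t = 0.6183 s:
  obj    pos=(+0.596,-0.309) vel=(+1.243,-0.806) ωy=+23.95

Key-timestep trajectory:
   step    t(s)  obj.x    obj.z    obj.vx   obj.vz 
     20  0.1527   +0.235  -0.077  +0.310  -0.192
     40  0.3053   +0.305  -0.122  +0.613  -0.400
     60  0.4580   +0.422  -0.198  +0.920  -0.599


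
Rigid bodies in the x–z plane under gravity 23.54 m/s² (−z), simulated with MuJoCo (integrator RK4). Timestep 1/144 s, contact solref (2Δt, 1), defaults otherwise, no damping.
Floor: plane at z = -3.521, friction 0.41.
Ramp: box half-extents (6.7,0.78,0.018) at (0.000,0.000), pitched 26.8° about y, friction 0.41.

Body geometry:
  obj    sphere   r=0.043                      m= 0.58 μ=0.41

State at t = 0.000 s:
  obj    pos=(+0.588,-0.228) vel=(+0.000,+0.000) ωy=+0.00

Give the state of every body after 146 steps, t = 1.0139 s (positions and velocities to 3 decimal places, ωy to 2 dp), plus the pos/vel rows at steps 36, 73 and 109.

State at t = 1.0139 s:
  obj    pos=(+4.065,-1.985) vel=(+6.859,-3.465) ωy=+178.73

Key-timestep trajectory:
   step    t(s)  obj.x    obj.z    obj.vx   obj.vz 
     36  0.2500   +0.799  -0.335  +1.691  -0.854
     73  0.5069   +1.457  -0.668  +3.429  -1.732
    109  0.7569   +2.526  -1.208  +5.120  -2.587


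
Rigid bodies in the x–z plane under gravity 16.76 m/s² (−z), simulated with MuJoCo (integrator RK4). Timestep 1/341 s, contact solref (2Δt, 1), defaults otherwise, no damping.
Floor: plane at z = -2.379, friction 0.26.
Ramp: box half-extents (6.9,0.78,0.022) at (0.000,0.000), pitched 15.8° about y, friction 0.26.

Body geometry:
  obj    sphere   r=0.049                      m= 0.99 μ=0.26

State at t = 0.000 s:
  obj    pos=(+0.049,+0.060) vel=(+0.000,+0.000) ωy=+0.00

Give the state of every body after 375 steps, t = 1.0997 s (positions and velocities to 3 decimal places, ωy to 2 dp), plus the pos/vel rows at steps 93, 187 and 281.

State at t = 1.0997 s:
  obj    pos=(+1.946,-0.477) vel=(+3.449,-0.976) ωy=+73.15

Key-timestep trajectory:
   step    t(s)  obj.x    obj.z    obj.vx   obj.vz 
     93  0.2727   +0.166  +0.027  +0.855  -0.242
    187  0.5484   +0.521  -0.074  +1.720  -0.487
    281  0.8240   +1.114  -0.241  +2.585  -0.731


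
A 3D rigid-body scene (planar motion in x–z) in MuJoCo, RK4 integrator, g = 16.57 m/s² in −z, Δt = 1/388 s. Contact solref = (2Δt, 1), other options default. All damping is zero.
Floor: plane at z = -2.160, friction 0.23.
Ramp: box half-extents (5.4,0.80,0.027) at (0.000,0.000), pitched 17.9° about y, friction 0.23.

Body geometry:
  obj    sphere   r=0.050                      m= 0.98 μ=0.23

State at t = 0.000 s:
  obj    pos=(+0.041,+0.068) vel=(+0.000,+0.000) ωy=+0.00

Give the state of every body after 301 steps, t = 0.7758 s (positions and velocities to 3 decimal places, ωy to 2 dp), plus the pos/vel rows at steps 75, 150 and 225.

State at t = 0.7758 s:
  obj    pos=(+1.083,-0.269) vel=(+2.686,-0.867) ωy=+56.44

Key-timestep trajectory:
   step    t(s)  obj.x    obj.z    obj.vx   obj.vz 
     75  0.1933   +0.106  +0.047  +0.669  -0.216
    150  0.3866   +0.300  -0.016  +1.338  -0.432
    225  0.5799   +0.623  -0.120  +2.008  -0.648


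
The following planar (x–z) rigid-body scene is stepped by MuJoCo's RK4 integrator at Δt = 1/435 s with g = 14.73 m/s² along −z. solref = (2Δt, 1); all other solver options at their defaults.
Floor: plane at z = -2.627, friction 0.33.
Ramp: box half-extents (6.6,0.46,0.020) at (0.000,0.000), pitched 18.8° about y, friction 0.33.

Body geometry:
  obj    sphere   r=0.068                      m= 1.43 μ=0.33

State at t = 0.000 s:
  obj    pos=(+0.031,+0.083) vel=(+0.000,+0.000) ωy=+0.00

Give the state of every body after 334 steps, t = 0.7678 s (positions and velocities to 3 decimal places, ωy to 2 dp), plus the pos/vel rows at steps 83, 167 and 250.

State at t = 0.7678 s:
  obj    pos=(+0.977,-0.240) vel=(+2.465,-0.839) ωy=+38.28

Key-timestep trajectory:
   step    t(s)  obj.x    obj.z    obj.vx   obj.vz 
     83  0.1908   +0.089  +0.063  +0.613  -0.209
    167  0.3839   +0.267  +0.002  +1.232  -0.420
    250  0.5747   +0.561  -0.098  +1.845  -0.628


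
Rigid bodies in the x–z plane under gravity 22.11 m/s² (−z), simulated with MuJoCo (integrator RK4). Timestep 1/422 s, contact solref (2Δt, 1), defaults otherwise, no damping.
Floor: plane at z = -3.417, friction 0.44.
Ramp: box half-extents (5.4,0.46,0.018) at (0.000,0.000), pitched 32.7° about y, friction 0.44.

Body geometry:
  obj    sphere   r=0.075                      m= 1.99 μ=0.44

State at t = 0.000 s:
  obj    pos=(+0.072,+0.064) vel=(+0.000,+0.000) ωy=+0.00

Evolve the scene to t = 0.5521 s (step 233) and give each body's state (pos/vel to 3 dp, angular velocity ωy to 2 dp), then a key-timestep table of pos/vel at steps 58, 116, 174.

State at t = 0.5521 s:
  obj    pos=(+1.167,-0.638) vel=(+3.964,-2.545) ωy=+62.80

Key-timestep trajectory:
   step    t(s)  obj.x    obj.z    obj.vx   obj.vz 
     58  0.1374   +0.140  +0.021  +0.987  -0.634
    116  0.2749   +0.343  -0.110  +1.974  -1.267
    174  0.4123   +0.683  -0.328  +2.961  -1.901


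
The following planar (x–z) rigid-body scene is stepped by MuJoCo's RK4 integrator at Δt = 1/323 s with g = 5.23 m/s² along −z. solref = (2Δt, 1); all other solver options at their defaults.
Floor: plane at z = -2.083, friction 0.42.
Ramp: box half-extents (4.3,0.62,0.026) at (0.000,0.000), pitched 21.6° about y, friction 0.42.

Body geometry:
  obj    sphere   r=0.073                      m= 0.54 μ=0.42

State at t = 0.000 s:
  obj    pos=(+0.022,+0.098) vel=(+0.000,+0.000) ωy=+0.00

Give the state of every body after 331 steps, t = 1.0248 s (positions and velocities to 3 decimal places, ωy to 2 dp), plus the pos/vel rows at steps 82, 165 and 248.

State at t = 1.0248 s:
  obj    pos=(+0.693,-0.168) vel=(+1.310,-0.519) ωy=+19.30

Key-timestep trajectory:
   step    t(s)  obj.x    obj.z    obj.vx   obj.vz 
     82  0.2539   +0.063  +0.081  +0.325  -0.129
    165  0.5108   +0.189  +0.032  +0.653  -0.259
    248  0.7678   +0.399  -0.051  +0.982  -0.389


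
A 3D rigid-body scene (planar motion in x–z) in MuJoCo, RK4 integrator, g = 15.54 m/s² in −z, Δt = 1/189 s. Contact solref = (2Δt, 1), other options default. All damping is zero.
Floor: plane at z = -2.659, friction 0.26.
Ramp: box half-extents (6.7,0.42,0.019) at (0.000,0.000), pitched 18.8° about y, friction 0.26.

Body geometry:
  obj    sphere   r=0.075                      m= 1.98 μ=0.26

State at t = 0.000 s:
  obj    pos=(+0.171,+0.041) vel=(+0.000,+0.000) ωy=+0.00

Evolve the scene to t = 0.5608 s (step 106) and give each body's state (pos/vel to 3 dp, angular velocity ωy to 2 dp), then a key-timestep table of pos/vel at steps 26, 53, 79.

State at t = 0.5608 s:
  obj    pos=(+0.704,-0.140) vel=(+1.899,-0.647) ωy=+26.74

Key-timestep trajectory:
   step    t(s)  obj.x    obj.z    obj.vx   obj.vz 
     26  0.1376   +0.203  +0.030  +0.466  -0.159
     53  0.2804   +0.304  -0.004  +0.950  -0.323
     79  0.4180   +0.467  -0.060  +1.416  -0.482


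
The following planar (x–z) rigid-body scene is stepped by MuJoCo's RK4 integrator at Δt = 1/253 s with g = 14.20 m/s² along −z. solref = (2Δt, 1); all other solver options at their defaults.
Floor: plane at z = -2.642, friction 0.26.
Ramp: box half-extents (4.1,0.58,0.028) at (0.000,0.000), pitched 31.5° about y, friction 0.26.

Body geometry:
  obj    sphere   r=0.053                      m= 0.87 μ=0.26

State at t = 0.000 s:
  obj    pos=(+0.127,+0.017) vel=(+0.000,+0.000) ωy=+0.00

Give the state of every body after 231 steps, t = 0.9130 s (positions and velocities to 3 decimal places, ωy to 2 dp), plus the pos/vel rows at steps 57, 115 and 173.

State at t = 0.9130 s:
  obj    pos=(+2.011,-1.137) vel=(+4.126,-2.528) ωy=+91.28

Key-timestep trajectory:
   step    t(s)  obj.x    obj.z    obj.vx   obj.vz 
     57  0.2253   +0.242  -0.053  +1.018  -0.624
    115  0.4545   +0.594  -0.269  +2.054  -1.259
    173  0.6838   +1.184  -0.630  +3.090  -1.894


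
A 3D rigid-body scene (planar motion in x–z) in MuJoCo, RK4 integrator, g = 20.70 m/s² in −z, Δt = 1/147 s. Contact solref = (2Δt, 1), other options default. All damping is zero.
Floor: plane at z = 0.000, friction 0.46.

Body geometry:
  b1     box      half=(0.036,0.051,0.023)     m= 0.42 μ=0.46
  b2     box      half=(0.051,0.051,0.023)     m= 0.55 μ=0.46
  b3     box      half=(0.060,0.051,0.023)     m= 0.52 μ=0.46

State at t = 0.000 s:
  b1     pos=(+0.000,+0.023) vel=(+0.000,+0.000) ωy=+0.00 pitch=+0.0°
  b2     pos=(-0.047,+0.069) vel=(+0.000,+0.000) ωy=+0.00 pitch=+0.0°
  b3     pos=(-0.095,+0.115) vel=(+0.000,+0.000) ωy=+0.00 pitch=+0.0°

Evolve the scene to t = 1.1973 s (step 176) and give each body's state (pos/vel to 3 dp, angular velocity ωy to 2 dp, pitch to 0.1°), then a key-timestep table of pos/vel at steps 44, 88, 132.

State at t = 1.1973 s:
  b1     pos=(+0.003,+0.023) vel=(+0.002,+0.000) ωy=+0.00 pitch=+0.0°
  b2     pos=(-0.059,+0.052) vel=(+0.000,-0.001) ωy=+0.03 pitch=-45.2°
  b3     pos=(-0.119,+0.058) vel=(+0.000,+0.000) ωy=+0.02 pitch=-44.6°

Key-timestep trajectory:
   step    t(s)  b1.x    b1.z    b1.vx   b1.vz   b2.x    b2.z    b2.vx   b2.vz   b3.x    b3.z    b3.vx   b3.vz 
     44  0.2993   +0.001  +0.023  +0.002  +0.002   -0.059  +0.053  -0.007  +0.003   -0.119  +0.059  -0.006  +0.002
     88  0.5986   +0.002  +0.023  +0.002  +0.000   -0.060  +0.053  +0.000  -0.001   -0.119  +0.059  +0.000  +0.000
    132  0.8980   +0.002  +0.023  +0.002  +0.000   -0.059  +0.053  +0.000  -0.001   -0.119  +0.059  +0.000  +0.000


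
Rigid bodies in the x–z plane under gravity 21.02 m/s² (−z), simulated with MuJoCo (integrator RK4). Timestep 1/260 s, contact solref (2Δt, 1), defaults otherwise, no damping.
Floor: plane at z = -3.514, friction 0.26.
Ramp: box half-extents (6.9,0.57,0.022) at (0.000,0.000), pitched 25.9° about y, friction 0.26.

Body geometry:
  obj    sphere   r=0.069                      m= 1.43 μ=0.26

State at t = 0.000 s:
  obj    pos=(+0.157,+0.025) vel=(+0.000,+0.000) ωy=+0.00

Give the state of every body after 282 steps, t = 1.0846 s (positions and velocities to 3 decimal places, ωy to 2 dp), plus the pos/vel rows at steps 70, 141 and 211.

State at t = 1.0846 s:
  obj    pos=(+3.627,-1.660) vel=(+6.399,-3.107) ωy=+103.08

Key-timestep trajectory:
   step    t(s)  obj.x    obj.z    obj.vx   obj.vz 
     70  0.2692   +0.371  -0.079  +1.589  -0.771
    141  0.5423   +1.025  -0.396  +3.200  -1.554
    211  0.8115   +2.100  -0.919  +4.788  -2.325


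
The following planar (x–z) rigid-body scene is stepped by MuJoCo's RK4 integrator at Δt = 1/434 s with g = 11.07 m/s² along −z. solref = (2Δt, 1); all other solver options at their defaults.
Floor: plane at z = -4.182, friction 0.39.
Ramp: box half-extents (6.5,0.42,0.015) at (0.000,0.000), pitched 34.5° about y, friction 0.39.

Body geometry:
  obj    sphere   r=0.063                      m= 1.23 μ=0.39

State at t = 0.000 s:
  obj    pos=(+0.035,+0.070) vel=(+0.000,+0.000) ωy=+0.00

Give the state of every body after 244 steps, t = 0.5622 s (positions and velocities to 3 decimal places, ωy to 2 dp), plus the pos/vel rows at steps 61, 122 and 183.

State at t = 0.5622 s:
  obj    pos=(+0.619,-0.331) vel=(+2.075,-1.426) ωy=+39.96

Key-timestep trajectory:
   step    t(s)  obj.x    obj.z    obj.vx   obj.vz 
     61  0.1406   +0.072  +0.045  +0.519  -0.357
    122  0.2811   +0.181  -0.030  +1.038  -0.713
    183  0.4217   +0.363  -0.155  +1.556  -1.070
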